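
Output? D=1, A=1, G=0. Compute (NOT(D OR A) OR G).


D OR A = 1
NOT(1) = 0
0 OR 0 = 0

0


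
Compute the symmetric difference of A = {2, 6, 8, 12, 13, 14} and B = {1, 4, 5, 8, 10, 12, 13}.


A = {2, 6, 8, 12, 13, 14}
B = {1, 4, 5, 8, 10, 12, 13}
Operation: symmetric difference
In A only: [2, 6, 14], in B only: [1, 4, 5, 10]

{1, 2, 4, 5, 6, 10, 14}


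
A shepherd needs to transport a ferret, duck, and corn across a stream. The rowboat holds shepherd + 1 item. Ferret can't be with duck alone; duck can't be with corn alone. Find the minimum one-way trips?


1. shepherd+duck → 2. shepherd ← 3. shepherd+ferret → 4. shepherd+duck ← 5. shepherd+corn → 6. shepherd ← 7. shepherd+duck →
Minimum trips = 7

7


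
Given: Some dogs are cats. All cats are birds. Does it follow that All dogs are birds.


Premise 1: Some dogs are cats.
Premise 2: All cats are birds.
Conclusion: All dogs are birds.
Fallacy: illicit minor. The minor term (dogs) is distributed in the conclusion ('All dogs ...') but undistributed in its premise ('Some dogs are cats' doesn't cover all dogs).
Only 'Some dogs are birds' follows, not 'All'.

Invalid


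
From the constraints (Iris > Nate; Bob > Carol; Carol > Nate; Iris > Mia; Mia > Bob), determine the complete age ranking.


Constraints: Iris > Nate; Bob > Carol; Carol > Nate; Iris > Mia; Mia > Bob
Method: at each step, the next-highest is the one remaining person who never appears on the smaller side of a constraint between remaining people.
  Step 1: remaining {Mia, Carol, Bob, Iris, Nate}; on the smaller side: {Mia, Carol, Bob, Nate} → Iris is next (Iris > Nate; Iris > Mia).
  Step 2: remaining {Mia, Carol, Bob, Nate}; on the smaller side: {Carol, Bob, Nate} → Mia is next (Mia > Bob).
  Step 3: remaining {Carol, Bob, Nate}; on the smaller side: {Carol, Nate} → Bob is next (Bob > Carol).
  Step 4: remaining {Carol, Nate}; on the smaller side: {Nate} → Carol is next (Carol > Nate).
  Step 5: only Nate remains → lowest.
Final ranking (highest to lowest):

Iris > Mia > Bob > Carol > Nate


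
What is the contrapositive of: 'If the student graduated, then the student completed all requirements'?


Original: If the student graduated, then the student completed all requirements
Contrapositive: If ¬Q, then ¬P
Negate Q: not (the student completed all requirements)
Negate P: not (the student graduated)

If not (the student completed all requirements), then not (the student graduated).


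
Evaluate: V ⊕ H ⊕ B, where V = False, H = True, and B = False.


V = False, H = True, B = False
Step 1: V ⊕ H = False XOR True = True
Step 2: True ⊕ B = True XOR False = True
XOR is true when an odd number of operands are true.

True


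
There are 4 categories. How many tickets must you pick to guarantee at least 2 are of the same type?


Pigeonhole: to guarantee k in one of n categories, need (k-1)×n + 1.
k = 2, n = 4
Minimum = (2-1) × 4 + 1 = 1 × 4 + 1

5


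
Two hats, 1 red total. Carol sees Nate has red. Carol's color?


Total red = 1, Nate = red
Red accounted for: 1
Remaining for Carol: 0
Carol's hat is blue.

blue


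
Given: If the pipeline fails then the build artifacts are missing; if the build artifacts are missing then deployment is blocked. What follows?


Hypothetical syllogism: P → Q, Q → R ⊢ P → R
Premise 1: the pipeline fails → the build artifacts are missing
Premise 2: the build artifacts are missing → deployment is blocked
Chain the implications: the middle term (the build artifacts are missing) links the two.
Conclusion: If the pipeline fails, then deployment is blocked.

If the pipeline fails, then deployment is blocked.


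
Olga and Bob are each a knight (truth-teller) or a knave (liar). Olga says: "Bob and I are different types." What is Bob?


Olga says: "Bob and I are different types."
Case 1: Olga is a Knight (truth-teller)
  Statement is true → they ARE different → Bob is a Knave
Case 2: Olga is a Knave (liar)
  Statement is false → they are NOT different → Bob is a Knave
In both cases, Bob is a Knave.

Knave


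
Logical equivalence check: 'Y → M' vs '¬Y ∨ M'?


Expression 1: Y → M
Expression 2: ¬Y ∨ M
Truth table (Y M | Expr1 Expr2):
  T T |   T     T
  T F |   F     F
  F T |   T     T
  F F |   T     T
All 4 rows agree, so the expressions are logically equivalent.

Yes


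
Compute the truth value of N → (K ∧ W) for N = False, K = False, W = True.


N = False, K = False, W = True
Step 1: K ∧ W = False AND True = False
Step 2: N → (False): false only when N=True and consequent=False.
Result: True

True


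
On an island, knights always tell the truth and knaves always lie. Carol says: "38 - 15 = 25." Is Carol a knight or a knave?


Statement: "38 - 15 = 25."
Actual: 38 - 15 = 23
Claimed: 25
Statement is FALSE → Carol lies → Knave

Knave


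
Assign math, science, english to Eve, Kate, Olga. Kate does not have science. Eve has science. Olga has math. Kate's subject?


From clues:
  Olga → math
  Eve → science
By elimination, Kate gets the remaining.

english


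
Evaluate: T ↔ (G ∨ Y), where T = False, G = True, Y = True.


T = False, G = True, Y = True
Step 1: G ∨ Y = True OR True = True
Step 2: T ↔ (True): true when both sides have same truth value.
Result: False ↔ True = False

False


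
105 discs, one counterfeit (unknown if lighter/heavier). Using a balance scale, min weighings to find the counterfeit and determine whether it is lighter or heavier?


Let n = 105. 210 possibilities (n discs × lighter/heavier); each weighing has 3 outcomes.
Bound for k weighings: say the first weighing puts j discs on each pan. If it tips, the 2j weighed discs remain suspects (each with a known direction) and k-1 weighings give 3^(k-1) outcomes; 3^(k-1) is odd, so 2j ≤ 3^(k-1) - 1. If it balances, the n - 2j unweighed discs remain with direction unknown: 2(n - 2j) ≤ 3^(k-1) - 1 by the same parity argument. Adding, n ≤ (3^(k-1) - 1) + (3^(k-1) - 1)/2 = (3^k - 3)/2, and the classical three-group strategy achieves this (3 discs in 2 weighings, 12 in 3, 39 in 4, 120 in 5).
So we need the smallest k with (3^k - 3)/2 ≥ 105.
k = 4: (3^4 - 3)/2 = 39 < 105 ✗
k = 5: (3^5 - 3)/2 = 120 ≥ 105 ✓

5


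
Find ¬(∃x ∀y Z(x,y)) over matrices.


Original: ∃x ∀y Z(x,y)
Rule: ¬∀→∃, ¬∃→∀, negate predicate.
Negation: ∀x ∃y ¬Z(x,y)

∀x ∃y ¬Z(x,y)


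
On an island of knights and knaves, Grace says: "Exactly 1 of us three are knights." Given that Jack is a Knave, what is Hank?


Grace claims exactly 1 knights among Grace, Jack, Hank.
Given: Jack is a Knave.

Case 1: Grace is a Knight (tells truth)
  Then exactly 1 of the three are knights.
  Counting Grace, Jack: 1 knight(s) so far. Need 0 more → Hank = Knave.
Case 2: Grace is a Knave (lies)
  Then the count is NOT 1.
  If Hank = Knight, count = 1 = 1 → claim would be true, contradicts lie.
  If Hank = Knave, count = 0 ≠ 1 → lie confirmed ✓

Hank is a Knave.

Knave


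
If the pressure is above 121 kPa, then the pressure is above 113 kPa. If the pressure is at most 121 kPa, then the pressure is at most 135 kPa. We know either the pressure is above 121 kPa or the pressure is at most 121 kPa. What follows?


Constructive dilemma: (P → Q) ∧ (R → S), P ∨ R ⊢ Q ∨ S
Premise 1: the pressure is above 121 kPa → the pressure is above 113 kPa
Premise 2: the pressure is at most 121 kPa → the pressure is at most 135 kPa
Premise 3: the pressure is above 121 kPa ∨ the pressure is at most 121 kPa
Case 1: Assuming the pressure is above 121 kPa, then by Premise 1, the pressure is above 113 kPa.
Case 2: Assuming the pressure is at most 121 kPa, then by Premise 2, the pressure is at most 135 kPa.
Since one of the pressure is above 121 kPa or the pressure is at most 121 kPa must hold, we get the pressure is above 113 kPa or the pressure is at most 135 kPa.

The pressure is above 113 kPa or the pressure is at most 135 kPa.


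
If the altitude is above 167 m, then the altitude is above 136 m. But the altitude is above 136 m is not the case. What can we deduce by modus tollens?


Modus tollens: P → Q, ¬Q ⊢ ¬P
P: the altitude is above 167 m
Q: the altitude is above 136 m
We have P → Q and Q is false.
By modus tollens, P must be false.

It is not the case that the altitude is above 167 m


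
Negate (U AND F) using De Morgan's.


De Morgan's law: ¬(P ∧ Q) ≡ ¬P ∨ ¬Q
¬(U ∧ F) = ¬U ∨ ¬F

¬U ∨ ¬F


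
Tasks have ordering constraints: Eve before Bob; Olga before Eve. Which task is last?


Constraints: Eve before Bob; Olga before Eve
The last task can have nothing scheduled after it, so it must never appear on the left of a 'before'.
Tasks appearing before some other task: Eve, Olga.
The only task not in that list is Bob → it is last.

Bob


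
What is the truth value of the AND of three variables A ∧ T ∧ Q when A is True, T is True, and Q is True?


A = True, T = True, Q = True
Step 1: A ∧ T = True AND True = True
Step 2: (True) ∧ Q = (True) AND True = True
AND is true only when ALL operands are true.

True


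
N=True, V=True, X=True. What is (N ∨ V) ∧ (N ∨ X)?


N = True, V = True, X = True
Expression: (N ∨ V) ∧ (N ∨ X)
Step 1: N ∨ V = True OR True = True
Step 2: N ∨ X = True OR True = True
Step 3: (True) ∧ (True) = True AND True = True

True


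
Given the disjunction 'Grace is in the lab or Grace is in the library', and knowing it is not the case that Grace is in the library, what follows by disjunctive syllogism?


Disjunctive syllogism: P ∨ Q, ¬P ⊢ Q
Disjunction: Grace is in the lab ∨ Grace is in the library
We know it is not the case that Grace is in the library.
By disjunctive syllogism, the other disjunct must be true.

Grace is in the lab


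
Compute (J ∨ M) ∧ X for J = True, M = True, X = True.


J = True, M = True, X = True
Step 1: J ∨ M = True OR True = True
Step 2: True ∧ X = True AND True = True
OR is true when at least one operand is true; AND requires both.

True


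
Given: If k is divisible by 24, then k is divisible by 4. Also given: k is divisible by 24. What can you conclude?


Modus ponens: P → Q, P ⊢ Q
P: k is divisible by 24
Q: k is divisible by 4
We have P → Q and P is true.
By modus ponens, Q must be true.

k is divisible by 4


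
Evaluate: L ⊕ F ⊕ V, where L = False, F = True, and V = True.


L = False, F = True, V = True
Step 1: L ⊕ F = False XOR True = True
Step 2: True ⊕ V = True XOR True = False
XOR is true when an odd number of operands are true.

False


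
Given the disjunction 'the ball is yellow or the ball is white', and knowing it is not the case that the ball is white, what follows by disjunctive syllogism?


Disjunctive syllogism: P ∨ Q, ¬P ⊢ Q
Disjunction: the ball is yellow ∨ the ball is white
We know it is not the case that the ball is white.
By disjunctive syllogism, the other disjunct must be true.

The ball is yellow


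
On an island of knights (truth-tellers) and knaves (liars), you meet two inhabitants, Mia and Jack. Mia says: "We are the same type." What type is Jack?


Mia says: "We are the same type."
Case 1: Mia is a Knight (truth-teller)
  Statement is true → they ARE the same → Jack is also a Knight
Case 2: Mia is a Knave (liar)
  Statement is false → they are NOT the same → Jack is a Knight
In both cases, Jack is a Knight.

Knight


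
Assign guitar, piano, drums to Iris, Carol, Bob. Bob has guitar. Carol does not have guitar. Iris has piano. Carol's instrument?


From clues:
  Bob → guitar
  Iris → piano
By elimination, Carol gets the remaining.

drums


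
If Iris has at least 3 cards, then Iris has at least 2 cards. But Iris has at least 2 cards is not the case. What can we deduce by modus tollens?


Modus tollens: P → Q, ¬Q ⊢ ¬P
P: Iris has at least 3 cards
Q: Iris has at least 2 cards
We have P → Q and Q is false.
By modus tollens, P must be false.

It is not the case that Iris has at least 3 cards


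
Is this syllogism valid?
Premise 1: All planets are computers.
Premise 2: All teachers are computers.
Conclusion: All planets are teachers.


Premise 1: All planets are computers.
Premise 2: All teachers are computers.
Conclusion: All planets are teachers.
Fallacy: undistributed middle. computers is predicate in both.
Counterexample: planets and teachers could be disjoint subsets of computers.

Invalid


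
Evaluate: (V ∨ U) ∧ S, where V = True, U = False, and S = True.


V = True, U = False, S = True
Step 1: V ∨ U = True OR False = True
Step 2: True ∧ S = True AND True = True
OR is true when at least one operand is true; AND requires both.

True


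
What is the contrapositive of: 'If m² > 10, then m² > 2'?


Original: If m² > 10, then m² > 2
Contrapositive: If ¬Q, then ¬P
Negate Q: not (m² > 2)
Negate P: not (m² > 10)

If not (m² > 2), then not (m² > 10).


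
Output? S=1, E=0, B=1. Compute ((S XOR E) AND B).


S XOR E = 1^0 = 1
1 AND 1 = 1

1


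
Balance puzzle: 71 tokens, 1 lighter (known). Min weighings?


Each weighing has 3 outcomes (left heavy / balance / right heavy), so k weighings distinguish at most 3^k cases; splitting into three near-equal groups achieves this.
Need 3^k ≥ 71: 3^3 = 27 < 71 ≤ 3^4 = 81
k = ⌈log₃(71)⌉ = 4

4


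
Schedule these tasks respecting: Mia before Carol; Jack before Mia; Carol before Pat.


Constraints: Mia before Carol; Jack before Mia; Carol before Pat
Method: repeatedly schedule the remaining task that has no remaining task required before it.
  Step 1: remaining {Mia, Pat, Carol, Jack}; every task except Jack still has a predecessor pending → schedule Jack.
  Step 2: remaining {Mia, Pat, Carol}; every task except Mia still has a predecessor pending → schedule Mia.
  Step 3: remaining {Pat, Carol}; every task except Carol still has a predecessor pending → schedule Carol.
  Step 4: only Pat remains → schedule Pat.
Resulting order:

Jack → Mia → Carol → Pat


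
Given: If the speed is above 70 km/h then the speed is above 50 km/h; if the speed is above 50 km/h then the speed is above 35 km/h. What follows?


Hypothetical syllogism: P → Q, Q → R ⊢ P → R
Premise 1: the speed is above 70 km/h → the speed is above 50 km/h
Premise 2: the speed is above 50 km/h → the speed is above 35 km/h
Chain the implications: the middle term (the speed is above 50 km/h) links the two.
Conclusion: If the speed is above 70 km/h, then the speed is above 35 km/h.

If the speed is above 70 km/h, then the speed is above 35 km/h.


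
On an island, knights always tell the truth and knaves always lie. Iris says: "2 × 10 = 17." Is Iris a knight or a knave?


Statement: "2 × 10 = 17."
Actual: 2 × 10 = 20
Claimed: 17
Statement is FALSE → Iris lies → Knave

Knave


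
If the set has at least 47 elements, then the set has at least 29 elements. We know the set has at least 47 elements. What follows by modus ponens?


Modus ponens: P → Q, P ⊢ Q
P: the set has at least 47 elements
Q: the set has at least 29 elements
We have P → Q and P is true.
By modus ponens, Q must be true.

The set has at least 29 elements


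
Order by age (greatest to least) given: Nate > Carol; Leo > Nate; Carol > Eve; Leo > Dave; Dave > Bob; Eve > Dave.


Constraints: Nate > Carol; Leo > Nate; Carol > Eve; Leo > Dave; Dave > Bob; Eve > Dave
Method: at each step, the next-highest is the one remaining person who never appears on the smaller side of a constraint between remaining people.
  Step 1: remaining {Dave, Eve, Leo, Nate, Carol, Bob}; on the smaller side: {Dave, Eve, Nate, Carol, Bob} → Leo is next (Leo > Nate; Leo > Dave).
  Step 2: remaining {Dave, Eve, Nate, Carol, Bob}; on the smaller side: {Dave, Eve, Carol, Bob} → Nate is next (Nate > Carol).
  Step 3: remaining {Dave, Eve, Carol, Bob}; on the smaller side: {Dave, Eve, Bob} → Carol is next (Carol > Eve).
  Step 4: remaining {Dave, Eve, Bob}; on the smaller side: {Dave, Bob} → Eve is next (Eve > Dave).
  Step 5: remaining {Dave, Bob}; on the smaller side: {Bob} → Dave is next (Dave > Bob).
  Step 6: only Bob remains → lowest.
Final ranking (highest to lowest):

Leo > Nate > Carol > Eve > Dave > Bob


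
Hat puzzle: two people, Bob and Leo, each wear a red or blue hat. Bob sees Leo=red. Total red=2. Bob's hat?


Total red = 2, Leo = red
Red accounted for: 1
Remaining for Bob: 1
Bob's hat is red.

red


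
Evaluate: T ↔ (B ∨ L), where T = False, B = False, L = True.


T = False, B = False, L = True
Step 1: B ∨ L = False OR True = True
Step 2: T ↔ (True): true when both sides have same truth value.
Result: False ↔ True = False

False


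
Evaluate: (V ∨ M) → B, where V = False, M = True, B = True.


V = False, M = True, B = True
Step 1: V ∨ M = False OR True = True
Step 2: (True) → B: false only when antecedent=True and B=False.
Result: True

True


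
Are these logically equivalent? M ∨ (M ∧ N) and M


Expression 1: M ∨ (M ∧ N)
Expression 2: M
Truth table (M N | Expr1 Expr2):
  T T |   T     T
  T F |   T     T
  F T |   F     F
  F F |   F     F
All 4 rows agree, so the expressions are logically equivalent.

Yes


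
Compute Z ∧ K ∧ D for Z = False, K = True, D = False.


Z = False, K = True, D = False
Step 1: Z ∧ K = False AND True = False
Step 2: (False) ∧ D = (False) AND False = False
AND is true only when ALL operands are true.

False


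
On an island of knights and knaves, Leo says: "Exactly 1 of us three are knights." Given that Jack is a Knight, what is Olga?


Leo claims exactly 1 knights among Leo, Jack, Olga.
Given: Jack is a Knight.

Case 1: Leo is a Knight (tells truth)
  Then exactly 1 of the three are knights.
  Counting Leo, Jack: 2 knight(s) so far. Need -1 more → impossible.
Case 2: Leo is a Knave (lies)
  Then the count is NOT 1.
  If Olga = Knave, count = 1 = 1 → claim would be true, contradicts lie.
  If Olga = Knight, count = 2 ≠ 1 → lie confirmed ✓

Olga is a Knight.

Knight


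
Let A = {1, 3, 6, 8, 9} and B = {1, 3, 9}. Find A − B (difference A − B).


A = {1, 3, 6, 8, 9}
B = {1, 3, 9}
Operation: difference A − B
In A but not B: 6, 8

{6, 8}


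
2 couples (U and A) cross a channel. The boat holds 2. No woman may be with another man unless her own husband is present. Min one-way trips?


Label couples U and A.
1. WU+WA → (far: WU,WA; near: HU,HA)
2. WU ←   (far: WA; near: HU,HA,WU)
3. HU+HA → (far: HU,HA,WA; near: WU)
4. HU ←   (far: HA,WA; near: HU,WU)  — HU returns, since WU is alone on near bank
5. HU+WU → (far: all four; near: empty)
Every state respects the constraint.
Minimum trips = 5

5


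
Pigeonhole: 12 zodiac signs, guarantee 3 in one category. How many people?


Pigeonhole: to guarantee k in one of n categories, need (k-1)×n + 1.
k = 3, n = 12
Minimum = (3-1) × 12 + 1 = 2 × 12 + 1

25


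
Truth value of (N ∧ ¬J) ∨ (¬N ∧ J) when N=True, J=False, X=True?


N = True, J = False, X = True
Expression: (N ∧ ¬J) ∨ (¬N ∧ J)
Step 1: ¬J = NOT False = True
Step 2: N ∧ ¬J = True AND True = True
Step 3: ¬N = NOT True = False
Step 4: ¬N ∧ J = False AND False = False
Step 5: (True) ∨ (False) = True OR False = True

True


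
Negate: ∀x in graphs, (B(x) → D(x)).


Original: ∀x (B(x) → D(x))
Rule: ¬∀→∃, ¬∃→∀, negate predicate.
Negation: ∃x (B(x) ∧ ¬D(x))

∃x (B(x) ∧ ¬D(x))


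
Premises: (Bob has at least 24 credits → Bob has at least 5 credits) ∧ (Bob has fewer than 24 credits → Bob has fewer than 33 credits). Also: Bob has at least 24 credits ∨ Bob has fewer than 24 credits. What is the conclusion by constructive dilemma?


Constructive dilemma: (P → Q) ∧ (R → S), P ∨ R ⊢ Q ∨ S
Premise 1: Bob has at least 24 credits → Bob has at least 5 credits
Premise 2: Bob has fewer than 24 credits → Bob has fewer than 33 credits
Premise 3: Bob has at least 24 credits ∨ Bob has fewer than 24 credits
Case 1: Assuming Bob has at least 24 credits, then by Premise 1, Bob has at least 5 credits.
Case 2: Assuming Bob has fewer than 24 credits, then by Premise 2, Bob has fewer than 33 credits.
Since one of Bob has at least 24 credits or Bob has fewer than 24 credits must hold, we get Bob has at least 5 credits or Bob has fewer than 33 credits.

Bob has at least 5 credits or Bob has fewer than 33 credits.


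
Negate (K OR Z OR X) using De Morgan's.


De Morgan's law: ¬(P ∨ Q ∨ R) ≡ ¬P ∧ ¬Q ∧ ¬R
¬(K ∨ Z ∨ X) = ¬K ∧ ¬Z ∧ ¬X

¬K ∧ ¬Z ∧ ¬X


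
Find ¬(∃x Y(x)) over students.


Original: ∃x Y(x)
Rule: ¬∀→∃, ¬∃→∀, negate predicate.
Negation: ∀x ¬Y(x)

∀x ¬Y(x)


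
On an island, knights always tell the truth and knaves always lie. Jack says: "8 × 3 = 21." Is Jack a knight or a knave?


Statement: "8 × 3 = 21."
Actual: 8 × 3 = 24
Claimed: 21
Statement is FALSE → Jack lies → Knave

Knave


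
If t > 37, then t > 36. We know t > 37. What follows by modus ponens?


Modus ponens: P → Q, P ⊢ Q
P: t > 37
Q: t > 36
We have P → Q and P is true.
By modus ponens, Q must be true.

t > 36


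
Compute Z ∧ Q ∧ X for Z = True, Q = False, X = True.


Z = True, Q = False, X = True
Step 1: Z ∧ Q = True AND False = False
Step 2: (False) ∧ X = (False) AND True = False
AND is true only when ALL operands are true.

False


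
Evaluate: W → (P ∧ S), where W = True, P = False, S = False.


W = True, P = False, S = False
Step 1: P ∧ S = False AND False = False
Step 2: W → (False): false only when W=True and consequent=False.
Result: False

False


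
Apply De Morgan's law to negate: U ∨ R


De Morgan's law: ¬(P ∨ Q) ≡ ¬P ∧ ¬Q
¬(U ∨ R) = ¬U ∧ ¬R

¬U ∧ ¬R


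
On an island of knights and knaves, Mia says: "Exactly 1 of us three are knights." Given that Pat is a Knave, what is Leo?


Mia claims exactly 1 knights among Mia, Pat, Leo.
Given: Pat is a Knave.

Case 1: Mia is a Knight (tells truth)
  Then exactly 1 of the three are knights.
  Counting Mia, Pat: 1 knight(s) so far. Need 0 more → Leo = Knave.
Case 2: Mia is a Knave (lies)
  Then the count is NOT 1.
  If Leo = Knight, count = 1 = 1 → claim would be true, contradicts lie.
  If Leo = Knave, count = 0 ≠ 1 → lie confirmed ✓

Leo is a Knave.

Knave


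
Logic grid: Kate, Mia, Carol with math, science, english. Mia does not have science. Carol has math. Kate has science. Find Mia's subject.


From clues:
  Carol → math
  Kate → science
By elimination, Mia gets the remaining.

english


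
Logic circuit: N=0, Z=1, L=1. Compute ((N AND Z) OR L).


N AND Z = 0&1 = 0
0 OR 1 = 1

1


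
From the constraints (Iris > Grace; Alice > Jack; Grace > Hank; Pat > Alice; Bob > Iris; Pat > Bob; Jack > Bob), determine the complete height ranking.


Constraints: Iris > Grace; Alice > Jack; Grace > Hank; Pat > Alice; Bob > Iris; Pat > Bob; Jack > Bob
Method: at each step, the next-highest is the one remaining person who never appears on the smaller side of a constraint between remaining people.
  Step 1: remaining {Iris, Grace, Jack, Alice, Hank, Bob, Pat}; on the smaller side: {Iris, Grace, Jack, Alice, Hank, Bob} → Pat is next (Pat > Alice; Pat > Bob).
  Step 2: remaining {Iris, Grace, Jack, Alice, Hank, Bob}; on the smaller side: {Iris, Grace, Jack, Hank, Bob} → Alice is next (Alice > Jack).
  Step 3: remaining {Iris, Grace, Jack, Hank, Bob}; on the smaller side: {Iris, Grace, Hank, Bob} → Jack is next (Jack > Bob).
  Step 4: remaining {Iris, Grace, Hank, Bob}; on the smaller side: {Iris, Grace, Hank} → Bob is next (Bob > Iris).
  Step 5: remaining {Iris, Grace, Hank}; on the smaller side: {Grace, Hank} → Iris is next (Iris > Grace).
  Step 6: remaining {Grace, Hank}; on the smaller side: {Hank} → Grace is next (Grace > Hank).
  Step 7: only Hank remains → lowest.
Final ranking (highest to lowest):

Pat > Alice > Jack > Bob > Iris > Grace > Hank


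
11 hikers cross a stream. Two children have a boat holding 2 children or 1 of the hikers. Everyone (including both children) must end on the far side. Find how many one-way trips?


Per crossing of one of the hikers: children→, one←, one of the hikers→, one← = 4 trips
11 × 4 = 44, + 1 final children→ = 45
Minimum trips = 45

45


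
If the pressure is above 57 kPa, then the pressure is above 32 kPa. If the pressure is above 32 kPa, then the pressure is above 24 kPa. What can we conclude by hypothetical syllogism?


Hypothetical syllogism: P → Q, Q → R ⊢ P → R
Premise 1: the pressure is above 57 kPa → the pressure is above 32 kPa
Premise 2: the pressure is above 32 kPa → the pressure is above 24 kPa
Chain the implications: the middle term (the pressure is above 32 kPa) links the two.
Conclusion: If the pressure is above 57 kPa, then the pressure is above 24 kPa.

If the pressure is above 57 kPa, then the pressure is above 24 kPa.


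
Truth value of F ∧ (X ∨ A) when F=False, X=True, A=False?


F = False, X = True, A = False
Expression: F ∧ (X ∨ A)
Step 1: X ∨ A = True OR False = True
Step 2: F ∧ (True) = False AND True = False

False


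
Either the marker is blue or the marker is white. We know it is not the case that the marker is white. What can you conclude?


Disjunctive syllogism: P ∨ Q, ¬P ⊢ Q
Disjunction: the marker is blue ∨ the marker is white
We know it is not the case that the marker is white.
By disjunctive syllogism, the other disjunct must be true.

The marker is blue


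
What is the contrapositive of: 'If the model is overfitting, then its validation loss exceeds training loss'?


Original: If the model is overfitting, then its validation loss exceeds training loss
Contrapositive: If ¬Q, then ¬P
Negate Q: not (its validation loss exceeds training loss)
Negate P: not (the model is overfitting)

If not (its validation loss exceeds training loss), then not (the model is overfitting).


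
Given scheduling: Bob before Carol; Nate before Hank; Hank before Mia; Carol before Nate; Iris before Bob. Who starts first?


Constraints: Bob before Carol; Nate before Hank; Hank before Mia; Carol before Nate; Iris before Bob
The first task can have nothing scheduled before it, so it must never appear on the right of a 'before'.
Tasks appearing after some 'before': Carol, Hank, Mia, Nate, Bob.
The only task not in that list is Iris → it is first.

Iris


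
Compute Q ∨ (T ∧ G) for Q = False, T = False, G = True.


Q = False, T = False, G = True
Step 1: T ∧ G = False AND True = False
Step 2: Q ∨ False = False OR False = False
AND evaluated first (higher precedence); then OR applied.

False


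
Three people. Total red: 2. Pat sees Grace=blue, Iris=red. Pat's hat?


Total red = 2, seen red = 1
Own red = 2 - 1 = 1
Pat's hat is red.

red


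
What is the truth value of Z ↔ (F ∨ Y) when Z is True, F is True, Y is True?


Z = True, F = True, Y = True
Step 1: F ∨ Y = True OR True = True
Step 2: Z ↔ (True): true when both sides have same truth value.
Result: True ↔ True = True

True


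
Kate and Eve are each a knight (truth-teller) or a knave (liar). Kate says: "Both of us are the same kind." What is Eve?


Kate says: "Both of us are the same kind."
Case 1: Kate is a Knight (truth-teller)
  Statement is true → they ARE the same → Eve is also a Knight
Case 2: Kate is a Knave (liar)
  Statement is false → they are NOT the same → Eve is a Knight
In both cases, Eve is a Knight.

Knight


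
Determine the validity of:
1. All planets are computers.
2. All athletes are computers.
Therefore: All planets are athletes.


Premise 1: All planets are computers.
Premise 2: All athletes are computers.
Conclusion: All planets are athletes.
Fallacy: undistributed middle. computers is predicate in both.
Counterexample: planets and athletes could be disjoint subsets of computers.

Invalid


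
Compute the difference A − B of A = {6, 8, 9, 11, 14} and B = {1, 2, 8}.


A = {6, 8, 9, 11, 14}
B = {1, 2, 8}
Operation: difference A − B
In A but not B: 6, 9, 11, 14

{6, 9, 11, 14}


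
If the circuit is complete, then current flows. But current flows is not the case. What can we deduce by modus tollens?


Modus tollens: P → Q, ¬Q ⊢ ¬P
P: the circuit is complete
Q: current flows
We have P → Q and Q is false.
By modus tollens, P must be false.

It is not the case that the circuit is complete


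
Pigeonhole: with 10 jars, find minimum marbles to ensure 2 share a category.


Pigeonhole: to guarantee k in one of n categories, need (k-1)×n + 1.
k = 2, n = 10
Minimum = (2-1) × 10 + 1 = 1 × 10 + 1

11


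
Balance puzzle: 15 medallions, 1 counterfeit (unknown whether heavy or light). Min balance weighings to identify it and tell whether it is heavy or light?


Let n = 15. 30 possibilities (n medallions × lighter/heavier); each weighing has 3 outcomes.
Bound for k weighings: say the first weighing puts j medallions on each pan. If it tips, the 2j weighed medallions remain suspects (each with a known direction) and k-1 weighings give 3^(k-1) outcomes; 3^(k-1) is odd, so 2j ≤ 3^(k-1) - 1. If it balances, the n - 2j unweighed medallions remain with direction unknown: 2(n - 2j) ≤ 3^(k-1) - 1 by the same parity argument. Adding, n ≤ (3^(k-1) - 1) + (3^(k-1) - 1)/2 = (3^k - 3)/2, and the classical three-group strategy achieves this (3 medallions in 2 weighings, 12 in 3, 39 in 4, 120 in 5).
So we need the smallest k with (3^k - 3)/2 ≥ 15.
k = 3: (3^3 - 3)/2 = 12 < 15 ✗
k = 4: (3^4 - 3)/2 = 39 ≥ 15 ✓

4


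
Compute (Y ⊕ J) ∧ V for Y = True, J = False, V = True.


Y = True, J = False, V = True
Step 1: Y ⊕ J = True XOR False = True
Step 2: True ∧ V = True AND True = True
XOR true when exactly one of Y,J is true; then AND with V.

True


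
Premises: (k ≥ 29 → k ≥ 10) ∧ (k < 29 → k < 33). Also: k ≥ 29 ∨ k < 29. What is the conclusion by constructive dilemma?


Constructive dilemma: (P → Q) ∧ (R → S), P ∨ R ⊢ Q ∨ S
Premise 1: k ≥ 29 → k ≥ 10
Premise 2: k < 29 → k < 33
Premise 3: k ≥ 29 ∨ k < 29
Case 1: Assuming k ≥ 29, then by Premise 1, k ≥ 10.
Case 2: Assuming k < 29, then by Premise 2, k < 33.
Since one of k ≥ 29 or k < 29 must hold, we get k ≥ 10 or k < 33.

k ≥ 10 or k < 33.


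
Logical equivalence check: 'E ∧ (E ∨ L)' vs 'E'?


Expression 1: E ∧ (E ∨ L)
Expression 2: E
Truth table (E L | Expr1 Expr2):
  T T |   T     T
  T F |   T     T
  F T |   F     F
  F F |   F     F
All 4 rows agree, so the expressions are logically equivalent.

Yes


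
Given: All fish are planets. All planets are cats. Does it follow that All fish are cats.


Premise 1: All fish are planets.
Premise 2: All planets are cats.
Conclusion: All fish are cats.
Barbara syllogism (AAA-1): All A are B, All B are C → All A are C.
Middle term (planets) distributed in premise 2.

Valid


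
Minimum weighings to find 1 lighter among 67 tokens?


Each weighing has 3 outcomes (left heavy / balance / right heavy), so k weighings distinguish at most 3^k cases; splitting into three near-equal groups achieves this.
Need 3^k ≥ 67: 3^3 = 27 < 67 ≤ 3^4 = 81
k = ⌈log₃(67)⌉ = 4

4


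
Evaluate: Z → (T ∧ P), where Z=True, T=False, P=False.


Z = True, T = False, P = False
Expression: Z → (T ∧ P)
Step 1: T ∧ P = False AND False = False
Step 2: Z → (False) = True → False = False

False


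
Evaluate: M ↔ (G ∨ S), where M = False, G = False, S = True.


M = False, G = False, S = True
Step 1: G ∨ S = False OR True = True
Step 2: M ↔ (True): true when both sides have same truth value.
Result: False ↔ True = False

False


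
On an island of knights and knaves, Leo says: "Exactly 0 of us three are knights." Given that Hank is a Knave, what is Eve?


Leo claims exactly 0 knights among Leo, Hank, Eve.
Given: Hank is a Knave.

Case 1: Leo is a Knight (tells truth)
  Then exactly 0 of the three are knights.
  Counting Leo, Hank: 1 knight(s) so far. Need -1 more → impossible.
Case 2: Leo is a Knave (lies)
  Then the count is NOT 0.
  If Eve = Knave, count = 0 = 0 → claim would be true, contradicts lie.
  If Eve = Knight, count = 1 ≠ 0 → lie confirmed ✓

Eve is a Knight.

Knight


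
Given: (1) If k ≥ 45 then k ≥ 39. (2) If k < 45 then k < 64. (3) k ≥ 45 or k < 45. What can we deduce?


Constructive dilemma: (P → Q) ∧ (R → S), P ∨ R ⊢ Q ∨ S
Premise 1: k ≥ 45 → k ≥ 39
Premise 2: k < 45 → k < 64
Premise 3: k ≥ 45 ∨ k < 45
Case 1: Assuming k ≥ 45, then by Premise 1, k ≥ 39.
Case 2: Assuming k < 45, then by Premise 2, k < 64.
Since one of k ≥ 45 or k < 45 must hold, we get k ≥ 39 or k < 64.

k ≥ 39 or k < 64.


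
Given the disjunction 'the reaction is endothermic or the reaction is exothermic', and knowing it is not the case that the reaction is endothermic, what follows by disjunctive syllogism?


Disjunctive syllogism: P ∨ Q, ¬P ⊢ Q
Disjunction: the reaction is endothermic ∨ the reaction is exothermic
We know it is not the case that the reaction is endothermic.
By disjunctive syllogism, the other disjunct must be true.

The reaction is exothermic


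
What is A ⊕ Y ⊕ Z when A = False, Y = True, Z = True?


A = False, Y = True, Z = True
Step 1: A ⊕ Y = False XOR True = True
Step 2: True ⊕ Z = True XOR True = False
XOR is true when an odd number of operands are true.

False


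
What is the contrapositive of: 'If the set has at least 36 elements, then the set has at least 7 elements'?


Original: If the set has at least 36 elements, then the set has at least 7 elements
Contrapositive: If ¬Q, then ¬P
Negate Q: not (the set has at least 7 elements)
Negate P: not (the set has at least 36 elements)

If not (the set has at least 7 elements), then not (the set has at least 36 elements).


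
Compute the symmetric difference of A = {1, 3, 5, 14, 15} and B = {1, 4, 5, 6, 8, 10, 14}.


A = {1, 3, 5, 14, 15}
B = {1, 4, 5, 6, 8, 10, 14}
Operation: symmetric difference
In A only: [3, 15], in B only: [4, 6, 8, 10]

{3, 4, 6, 8, 10, 15}


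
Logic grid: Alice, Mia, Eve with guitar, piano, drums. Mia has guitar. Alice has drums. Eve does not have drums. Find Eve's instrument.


From clues:
  Alice → drums
  Mia → guitar
By elimination, Eve gets the remaining.

piano


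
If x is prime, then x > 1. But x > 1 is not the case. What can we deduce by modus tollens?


Modus tollens: P → Q, ¬Q ⊢ ¬P
P: x is prime
Q: x > 1
We have P → Q and Q is false.
By modus tollens, P must be false.

It is not the case that x is prime


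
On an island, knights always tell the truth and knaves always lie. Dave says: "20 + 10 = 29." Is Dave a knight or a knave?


Statement: "20 + 10 = 29."
Actual: 20 + 10 = 30
Claimed: 29
Statement is FALSE → Dave lies → Knave

Knave


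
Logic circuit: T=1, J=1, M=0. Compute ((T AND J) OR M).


T AND J = 1&1 = 1
1 OR 0 = 1

1


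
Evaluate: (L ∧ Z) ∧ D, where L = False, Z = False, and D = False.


L = False, Z = False, D = False
Step 1: L ∧ Z = False AND False = False
Step 2: False ∧ D = False AND False = False
AND is true only when ALL operands are true.

False


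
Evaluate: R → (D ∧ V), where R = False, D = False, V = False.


R = False, D = False, V = False
Step 1: D ∧ V = False AND False = False
Step 2: R → (False): false only when R=True and consequent=False.
Result: True

True


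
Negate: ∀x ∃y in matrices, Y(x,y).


Original: ∀x ∃y Y(x,y)
Rule: ¬∀→∃, ¬∃→∀, negate predicate.
Negation: ∃x ∀y ¬Y(x,y)

∃x ∀y ¬Y(x,y)


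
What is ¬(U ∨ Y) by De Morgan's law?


De Morgan's law: ¬(P ∨ Q) ≡ ¬P ∧ ¬Q
¬(U ∨ Y) = ¬U ∧ ¬Y

¬U ∧ ¬Y


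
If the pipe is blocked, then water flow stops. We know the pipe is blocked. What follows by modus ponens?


Modus ponens: P → Q, P ⊢ Q
P: the pipe is blocked
Q: water flow stops
We have P → Q and P is true.
By modus ponens, Q must be true.

Water flow stops


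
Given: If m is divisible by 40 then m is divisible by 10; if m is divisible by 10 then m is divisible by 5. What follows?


Hypothetical syllogism: P → Q, Q → R ⊢ P → R
Premise 1: m is divisible by 40 → m is divisible by 10
Premise 2: m is divisible by 10 → m is divisible by 5
Chain the implications: the middle term (m is divisible by 10) links the two.
Conclusion: If m is divisible by 40, then m is divisible by 5.

If m is divisible by 40, then m is divisible by 5.


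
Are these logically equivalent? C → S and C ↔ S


Expression 1: C → S
Expression 2: C ↔ S
Truth table (C S | Expr1 Expr2):
  T T |   T     T
  T F |   F     F
  F T |   T     F   ← differ
  F F |   T     T
Counterexample: C=F, S=T gives Expr1 = T but Expr2 = F, so the expressions are NOT logically equivalent.

No


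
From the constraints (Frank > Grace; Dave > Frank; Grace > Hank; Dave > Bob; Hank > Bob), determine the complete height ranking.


Constraints: Frank > Grace; Dave > Frank; Grace > Hank; Dave > Bob; Hank > Bob
Method: at each step, the next-highest is the one remaining person who never appears on the smaller side of a constraint between remaining people.
  Step 1: remaining {Bob, Hank, Dave, Frank, Grace}; on the smaller side: {Bob, Hank, Frank, Grace} → Dave is next (Dave > Frank; Dave > Bob).
  Step 2: remaining {Bob, Hank, Frank, Grace}; on the smaller side: {Bob, Hank, Grace} → Frank is next (Frank > Grace).
  Step 3: remaining {Bob, Hank, Grace}; on the smaller side: {Bob, Hank} → Grace is next (Grace > Hank).
  Step 4: remaining {Bob, Hank}; on the smaller side: {Bob} → Hank is next (Hank > Bob).
  Step 5: only Bob remains → lowest.
Final ranking (highest to lowest):

Dave > Frank > Grace > Hank > Bob


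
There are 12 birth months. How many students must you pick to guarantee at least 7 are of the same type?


Pigeonhole: to guarantee k in one of n categories, need (k-1)×n + 1.
k = 7, n = 12
Minimum = (7-1) × 12 + 1 = 6 × 12 + 1

73


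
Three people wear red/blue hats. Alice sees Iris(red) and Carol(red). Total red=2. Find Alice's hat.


Total red = 2, seen red = 2
Own red = 2 - 2 = 0
Alice's hat is blue.

blue


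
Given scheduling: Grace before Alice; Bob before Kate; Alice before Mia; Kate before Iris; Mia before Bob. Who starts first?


Constraints: Grace before Alice; Bob before Kate; Alice before Mia; Kate before Iris; Mia before Bob
The first task can have nothing scheduled before it, so it must never appear on the right of a 'before'.
Tasks appearing after some 'before': Alice, Kate, Mia, Iris, Bob.
The only task not in that list is Grace → it is first.

Grace


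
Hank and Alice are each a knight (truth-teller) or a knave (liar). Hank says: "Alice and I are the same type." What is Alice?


Hank says: "Alice and I are the same type."
Case 1: Hank is a Knight (truth-teller)
  Statement is true → they ARE the same → Alice is also a Knight
Case 2: Hank is a Knave (liar)
  Statement is false → they are NOT the same → Alice is a Knight
In both cases, Alice is a Knight.

Knight


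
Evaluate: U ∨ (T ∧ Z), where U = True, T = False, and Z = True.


U = True, T = False, Z = True
Step 1: T ∧ Z = False AND True = False
Step 2: U ∨ False = True OR False = True
AND evaluated first (higher precedence); then OR applied.

True


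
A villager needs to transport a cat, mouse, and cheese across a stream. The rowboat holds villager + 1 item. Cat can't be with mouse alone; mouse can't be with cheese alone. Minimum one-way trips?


1. villager+mouse → 2. villager ← 3. villager+cat → 4. villager+mouse ← 5. villager+cheese → 6. villager ← 7. villager+mouse →
Minimum trips = 7

7
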